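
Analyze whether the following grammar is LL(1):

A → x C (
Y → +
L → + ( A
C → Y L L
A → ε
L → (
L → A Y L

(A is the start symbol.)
No. Predict set conflict for A: { 'x' }

A grammar is LL(1) if for each non-terminal N with multiple productions, the predict sets of those productions are pairwise disjoint, where PREDICT(N → α) = (FIRST(α) \ {ε}) ∪ (FOLLOW(N) if α ⇒* ε).

Relevant sets:
  FIRST(A) = { 'x', ε }
  FIRST(Y) = { '+' }
  FOLLOW(A) = { $, '(', '+', 'x' }

For A:
  PREDICT(A → x C '(') = { 'x' }
  PREDICT(A → ε) = { $, '(', '+', 'x' }
For L:
  PREDICT(L → '+' '(' A) = { '+' }
  PREDICT(L → '(') = { '(' }
  PREDICT(L → A Y L) = { '+', 'x' }
Y, C have a single production, so nothing to check there.

Conflict found: Predict set conflict for A: { 'x' }
The grammar is NOT LL(1).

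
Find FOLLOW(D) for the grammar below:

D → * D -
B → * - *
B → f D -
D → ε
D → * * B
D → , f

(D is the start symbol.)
To compute FOLLOW(D), find every occurrence of D on a right-hand side N → α D β: add FIRST(β) \ {ε}, and if β is empty or nullable also add FOLLOW(N). Iterate to a fixed point.

D is the start symbol, so $ ∈ FOLLOW(D).
In D → * D -: D is followed by '-', add FIRST('-') \ {ε} = { '-' }
In B → f D -: D is followed by '-', add FIRST('-') \ {ε} = { '-' }

Taking the union: FOLLOW(D) = { $, '-' }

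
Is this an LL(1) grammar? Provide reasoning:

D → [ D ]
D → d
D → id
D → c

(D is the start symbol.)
A grammar is LL(1) if for each non-terminal N with multiple productions, the predict sets of those productions are pairwise disjoint, where PREDICT(N → α) = (FIRST(α) \ {ε}) ∪ (FOLLOW(N) if α ⇒* ε).

For D:
  PREDICT(D → '[' D ']') = { '[' }
  PREDICT(D → d) = { 'd' }
  PREDICT(D → id) = { 'id' }
  PREDICT(D → c) = { 'c' }

All predict sets are disjoint. The grammar IS LL(1).

Answer: Yes, the grammar is LL(1).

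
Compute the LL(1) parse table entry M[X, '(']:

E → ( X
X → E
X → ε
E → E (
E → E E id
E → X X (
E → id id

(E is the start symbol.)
X → E, X → ε

To find M[X, '('], we find productions for X where '(' is in the predict set (PREDICT(N → α) = (FIRST(α) \ {ε}) ∪ (FOLLOW(N) if α ⇒* ε)).

Relevant sets:
  FIRST(E) = { '(', 'id' }
  FOLLOW(X) = { $, '(', 'id' }

X → E: PREDICT = { '(', 'id' }
  '(' is in predict set, so this production goes in M[X, '(']
X → ε: PREDICT = { $, '(', 'id' }
  '(' is in predict set, so this production goes in M[X, '(']

M[X, '('] = X → E, X → ε  (a multiply-defined cell — the grammar is not LL(1))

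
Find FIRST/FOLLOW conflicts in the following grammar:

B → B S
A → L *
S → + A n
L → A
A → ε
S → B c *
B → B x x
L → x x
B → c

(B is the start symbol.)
Yes. A → L '*' with FOLLOW(A) on { '*' }

A FIRST/FOLLOW conflict occurs when a non-terminal N has a nullable alternative N → β (β ⇒* ε) and another alternative N → α with FIRST(α) ∩ FOLLOW(N) ≠ ∅: on such a lookahead the parser cannot decide between expanding α and letting N vanish via β.

Nullable non-terminals: A, L.
FIRST sets used below: FIRST(L) = { '*', 'x', ε }, FIRST(A) = { '*', 'x', ε }

A: nullable alternative(s) A → ε; FOLLOW(A) = { '*', 'n' }
  A → L *: FIRST \ {ε} = { '*', 'x' } — overlaps FOLLOW(A) on { '*' }: CONFLICT
  A → ε: FIRST \ {ε} = { } — this is the only nullable alternative, skip

L: nullable alternative(s) L → A; FOLLOW(L) = { '*' }
  L → A: FIRST \ {ε} = { '*', 'x' } — this is the only nullable alternative, skip
  L → x x: FIRST \ {ε} = { 'x' } — disjoint from FOLLOW(L)

B, S have no nullable alternative, so no FIRST/FOLLOW check is needed there.

So the grammar has 1 FIRST/FOLLOW conflict (marked CONFLICT above).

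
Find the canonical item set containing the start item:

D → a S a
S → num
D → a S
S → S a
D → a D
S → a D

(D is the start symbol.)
First, augment the grammar with D' → D
I₀ = CLOSURE({ [D' → . D] }):
  [D' → . D] has the dot before D: add [D → . a S a], [D → . a S], [D → . a D]
No further items can be added.

I₀ = { [D → . a D], [D → . a S a], [D → . a S], [D' → . D] }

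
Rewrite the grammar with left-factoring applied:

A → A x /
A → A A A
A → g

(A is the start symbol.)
A → A A'
A' → x /
A' → A A
A → g

Left-factoring transforms A → αβ₁ | αβ₂ into A → αA' and A' → β₁ | β₂
(α is the longest common prefix among the alternatives). Repeat until
no nonterminal has two alternatives with a common prefix.

Round 1: A has alternatives sharing prefix 'A'. Introduce A': A → A A'
  Add: A' → x /
  Add: A' → A A

No remaining common prefixes — done.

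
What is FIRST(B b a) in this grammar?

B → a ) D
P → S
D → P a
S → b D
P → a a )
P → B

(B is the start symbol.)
FIRST sets of the non-terminals involved (from the grammar, by fixed-point iteration):
  FIRST(B) = { 'a' }

To compute FIRST(B b a), process the symbols left to right:
Symbol B is a non-terminal. Add FIRST(B) \ {ε} = { 'a' }
B is not nullable (ε ∉ FIRST(B)), so stop here.
FIRST(B b a) = { 'a' }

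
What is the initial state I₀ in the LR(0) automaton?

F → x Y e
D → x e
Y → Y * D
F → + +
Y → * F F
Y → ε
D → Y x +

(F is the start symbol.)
First, augment the grammar with F' → F
I₀ = CLOSURE({ [F' → . F] }):
  [F' → . F] has the dot before F: add [F → . x Y e], [F → . + +]
No further items can be added.

I₀ = { [F → . + +], [F → . x Y e], [F' → . F] }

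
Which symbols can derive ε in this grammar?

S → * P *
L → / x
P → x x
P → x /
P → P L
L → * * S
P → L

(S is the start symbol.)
None

There are no ε-productions, so no non-terminal can derive ε.
No non-terminals are nullable.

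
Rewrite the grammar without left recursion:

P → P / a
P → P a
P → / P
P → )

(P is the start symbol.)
P is directly left-recursive. The standard transformation for
  A → A α₁ | ... | A α_m | β₁ | ... | β_n
is
  A  → β₁ A' | ... | β_n A'
  A' → α₁ A' | ... | α_m A' | ε

P → / P becomes P → / P P'
P → ) becomes P → ) P'
P → P / a becomes P' → / a P'
P → P a becomes P' → a P'
Add P' → ε

Resulting grammar:
P → / P P'
P → ) P'
P' → / a P'
P' → a P'
P' → ε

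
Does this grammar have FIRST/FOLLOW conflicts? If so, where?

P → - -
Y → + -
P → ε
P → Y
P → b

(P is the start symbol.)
A FIRST/FOLLOW conflict occurs when a non-terminal N has a nullable alternative N → β (β ⇒* ε) and another alternative N → α with FIRST(α) ∩ FOLLOW(N) ≠ ∅: on such a lookahead the parser cannot decide between expanding α and letting N vanish via β.

Nullable non-terminals: P.
FIRST sets used below: FIRST(Y) = { '+' }

P: nullable alternative(s) P → ε; FOLLOW(P) = { $ }
  P → - -: FIRST \ {ε} = { '-' } — disjoint from FOLLOW(P)
  P → ε: FIRST \ {ε} = { } — this is the only nullable alternative, skip
  P → Y: FIRST \ {ε} = { '+' } — disjoint from FOLLOW(P)
  P → b: FIRST \ {ε} = { 'b' } — disjoint from FOLLOW(P)

Y has no nullable alternative, so no FIRST/FOLLOW check is needed there.

No FIRST/FOLLOW conflicts found.

Answer: No FIRST/FOLLOW conflicts.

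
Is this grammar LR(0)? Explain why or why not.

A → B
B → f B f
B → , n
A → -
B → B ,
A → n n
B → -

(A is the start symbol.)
Augment with A' → A and build the canonical LR(0) collection (I0 = CLOSURE({[A' → . A]}), then GOTO on every symbol after a dot until no new states appear). It has 13 states:
  I0: { [A → . -], [A → . B], [A → . n n], [A' → . A], [B → . , n], [B → . -], [B → . B ,], [B → . f B f] }  — shift
  I1: { [B → , . n] }  — shift
  I2: { [A → - .], [B → - .] }  — 2 reduces
  I3: { [A' → A .] }  — accept
  I4: { [A → B .], [B → B . ,] }  — shift, reduce
  I5: { [B → . , n], [B → . -], [B → . B ,], [B → . f B f], [B → f . B f] }  — shift
  I6: { [A → n . n] }  — shift
  I7: { [A → n n .] }  — reduce
  I8: { [B → - .] }  — reduce
  I9: { [B → B . ,], [B → f B . f] }  — shift
  I10: { [B → B , .] }  — reduce
  I11: { [B → f B f .] }  — reduce
  I12: { [B → , n .] }  — reduce

Conflict in state I2:
  Reduce-reduce conflict: [A → - .] and [B → - .]
So the grammar is NOT LR(0).

Answer: No. Reduce-reduce conflict: [A → - .] and [B → - .]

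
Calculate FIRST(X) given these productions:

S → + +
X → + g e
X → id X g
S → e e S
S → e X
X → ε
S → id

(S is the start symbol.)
{ '+', 'id', ε }

From X → + g e:
  - '+' is a terminal: add '+' and stop
From X → id X g:
  - id is a terminal: add 'id' and stop
From X → ε:
  - ε-production, so ε ∈ FIRST(X)

Collecting: FIRST(X) = { '+', 'id', ε }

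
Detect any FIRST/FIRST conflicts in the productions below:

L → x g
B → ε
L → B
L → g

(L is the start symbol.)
No FIRST/FIRST conflicts.

A FIRST/FIRST conflict occurs when two productions N → α and N → β for the same non-terminal have FIRST(α) ∩ FIRST(β) ≠ ∅ (with ε ∈ FIRST of a nullable right-hand side, so two nullable alternatives also conflict).

FIRST sets of the non-terminals at (or reachable through a nullable prefix from) the front of some alternative:
  FIRST(B) = { ε }

Productions for L:
  L → x g: FIRST = { 'x' }
  L → B: FIRST = { ε }
  L → g: FIRST = { 'g' }
B has only one production, so no FIRST/FIRST conflict is possible there.

All alternatives of each non-terminal have pairwise disjoint FIRST sets.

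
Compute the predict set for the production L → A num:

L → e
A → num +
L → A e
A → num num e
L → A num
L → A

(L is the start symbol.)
PREDICT(L → A num) = (FIRST(RHS) \ {ε}) ∪ (FOLLOW(L) if ε ∈ FIRST(RHS), i.e. RHS ⇒* ε)
FIRST(A) = { 'num' }
FIRST(A num) = { 'num' }
ε ∉ FIRST(A num), so FOLLOW(L) is not added.
PREDICT(L → A num) = { 'num' }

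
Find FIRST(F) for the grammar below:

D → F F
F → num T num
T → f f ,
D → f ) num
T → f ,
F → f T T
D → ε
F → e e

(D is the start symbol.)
{ 'e', 'f', 'num' }

To compute FIRST(F), examine every production with F on the left-hand side, reading each right-hand side left to right until a non-nullable symbol is reached.

From F → num T num:
  - num is a terminal: add 'num' and stop
From F → f T T:
  - f is a terminal: add 'f' and stop
From F → e e:
  - e is a terminal: add 'e' and stop

Collecting: FIRST(F) = { 'e', 'f', 'num' }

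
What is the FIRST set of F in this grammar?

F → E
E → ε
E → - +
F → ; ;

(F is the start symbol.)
{ '-', ';', ε }

To compute FIRST(F), examine every production with F on the left-hand side, reading each right-hand side left to right until a non-nullable symbol is reached.

FIRST sets of the other non-terminals involved (by the same procedure, iterated to a fixed point):
  FIRST(E) = { '-', ε }

From F → E:
  - E is a non-terminal: add FIRST(E) \ {ε} = { '-' }
    E is nullable and nothing follows, so the whole right-hand side can vanish: ε ∈ FIRST(F)
From F → ; ;:
  - ';' is a terminal: add ';' and stop

Collecting: FIRST(F) = { '-', ';', ε }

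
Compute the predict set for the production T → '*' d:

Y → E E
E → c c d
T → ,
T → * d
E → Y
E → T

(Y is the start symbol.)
{ '*' }

PREDICT(T → '*' d) = (FIRST(RHS) \ {ε}) ∪ (FOLLOW(T) if ε ∈ FIRST(RHS), i.e. RHS ⇒* ε)
FIRST('*' d) = { '*' }
ε ∉ FIRST('*' d), so FOLLOW(T) is not added.
PREDICT(T → '*' d) = { '*' }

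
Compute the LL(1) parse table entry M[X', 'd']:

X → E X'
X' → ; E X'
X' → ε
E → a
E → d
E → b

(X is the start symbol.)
Empty (error entry)

To find M[X', 'd'], we find productions for X' where 'd' is in the predict set (PREDICT(N → α) = (FIRST(α) \ {ε}) ∪ (FOLLOW(N) if α ⇒* ε)).

Relevant sets:
  FOLLOW(X') = { $ }

X' → ; E X': PREDICT = { ';' }
X' → ε: PREDICT = { $ }

M[X', 'd'] is empty (no production applies)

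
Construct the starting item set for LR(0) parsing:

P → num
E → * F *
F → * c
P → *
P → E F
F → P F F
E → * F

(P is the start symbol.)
{ [E → . * F *], [E → . * F], [P → . *], [P → . E F], [P → . num], [P' → . P] }

First, augment the grammar with P' → P
I₀ = CLOSURE({ [P' → . P] }):
  [P' → . P] has the dot before P: add [P → . num], [P → . *], [P → . E F]
  [P → . E F] has the dot before E: add [E → . * F *], [E → . * F]
No further items can be added.

I₀ = { [E → . * F *], [E → . * F], [P → . *], [P → . E F], [P → . num], [P' → . P] }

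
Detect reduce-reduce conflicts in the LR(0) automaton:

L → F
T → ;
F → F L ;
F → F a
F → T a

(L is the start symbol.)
A reduce-reduce conflict occurs when an LR(0) state has two complete items [A → α .] and [B → β .] — both call for a reduction, and with no lookahead the parser cannot choose between them.

Augment with L' → L and build the canonical LR(0) collection (I0 = CLOSURE({[L' → . L]}), then GOTO on every symbol after a dot until no new states appear). It has 9 states:
  I0: { [F → . F L ;], [F → . F a], [F → . T a], [L → . F], [L' → . L], [T → . ;] }  — shift
  I1: { [T → ; .] }  — reduce
  I2: { [F → . F L ;], [F → . F a], [F → . T a], [F → F . L ;], [F → F . a], [L → . F], [L → F .], [T → . ;] }  — shift, reduce
  I3: { [L' → L .] }  — accept
  I4: { [F → T . a] }  — shift
  I5: { [F → T a .] }  — reduce
  I6: { [F → F L . ;] }  — shift
  I7: { [F → F a .] }  — reduce
  I8: { [F → F L ; .] }  — reduce

No state contains more than one complete item.

Answer: No reduce-reduce conflicts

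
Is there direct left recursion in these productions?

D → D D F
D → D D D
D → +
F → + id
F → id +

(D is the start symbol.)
Yes, D is left-recursive

D → D D F: LEFT RECURSIVE (starts with D)
D → D D D: LEFT RECURSIVE (starts with D)
D → +: starts with '+'
F → + id: starts with '+'
F → id +: starts with id

The grammar has direct left recursion on: D.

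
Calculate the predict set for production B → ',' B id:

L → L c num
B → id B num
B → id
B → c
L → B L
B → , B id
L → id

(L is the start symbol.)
PREDICT(B → ',' B id) = (FIRST(RHS) \ {ε}) ∪ (FOLLOW(B) if ε ∈ FIRST(RHS), i.e. RHS ⇒* ε)
FIRST(',' B id) = { ',' }
ε ∉ FIRST(',' B id), so FOLLOW(B) is not added.
PREDICT(B → ',' B id) = { ',' }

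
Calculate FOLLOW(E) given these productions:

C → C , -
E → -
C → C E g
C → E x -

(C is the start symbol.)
To compute FOLLOW(E), find every occurrence of E on a right-hand side N → α E β: add FIRST(β) \ {ε}, and if β is empty or nullable also add FOLLOW(N). Iterate to a fixed point.

In C → C E g: E is followed by g, add FIRST(g) \ {ε} = { 'g' }
In C → E x -: E is followed by x '-', add FIRST(x '-') \ {ε} = { 'x' }

Taking the union: FOLLOW(E) = { 'g', 'x' }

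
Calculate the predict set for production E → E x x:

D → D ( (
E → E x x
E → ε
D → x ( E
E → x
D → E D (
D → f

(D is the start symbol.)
{ 'x' }

PREDICT(E → E x x) = (FIRST(RHS) \ {ε}) ∪ (FOLLOW(E) if ε ∈ FIRST(RHS), i.e. RHS ⇒* ε)
FIRST(E) = { 'x', ε }
FIRST(E x x) = { 'x' }
ε ∉ FIRST(E x x), so FOLLOW(E) is not added.
PREDICT(E → E x x) = { 'x' }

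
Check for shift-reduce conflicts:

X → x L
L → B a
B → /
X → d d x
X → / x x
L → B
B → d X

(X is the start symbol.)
Yes — I6: [L → B .] vs [L → B . a]

A shift-reduce conflict occurs when an LR(0) state has both:
  - a complete (reduce) item [A → α .] (dot at the end), and
  - a shift item [B → β . c γ] (dot before a terminal).

Augment with X' → X and build the canonical LR(0) collection (I0 = CLOSURE({[X' → . X]}), then GOTO on every symbol after a dot until no new states appear). It has 15 states:
  I0: { [X → . / x x], [X → . d d x], [X → . x L], [X' → . X] }  — shift
  I1: { [X → / . x x] }  — shift
  I2: { [X' → X .] }  — accept
  I3: { [X → d . d x] }  — shift
  I4: { [B → . /], [B → . d X], [L → . B a], [L → . B], [X → x . L] }  — shift
  I5: { [B → / .] }  — reduce
  I6: { [L → B . a], [L → B .] }  — shift, reduce
  I7: { [X → x L .] }  — reduce
  I8: { [B → d . X], [X → . / x x], [X → . d d x], [X → . x L] }  — shift
  I9: { [B → d X .] }  — reduce
  I10: { [L → B a .] }  — reduce
  I11: { [X → d d . x] }  — shift
  I12: { [X → d d x .] }  — reduce
  I13: { [X → / x . x] }  — shift
  I14: { [X → / x x .] }  — reduce

I6 contains reduce item [L → B .] and shift item [L → B . a] — shift-reduce conflict.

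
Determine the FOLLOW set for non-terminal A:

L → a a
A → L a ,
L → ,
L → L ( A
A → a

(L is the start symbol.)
{ $, '(', 'a' }

To compute FOLLOW(A), find every occurrence of A on a right-hand side N → α A β: add FIRST(β) \ {ε}, and if β is empty or nullable also add FOLLOW(N). Iterate to a fixed point.

In L → L ( A: A is at the end, add FOLLOW(L)

The FOLLOW sets referred to above (computed the same way, to a fixed point):
  FOLLOW(L) = { $, '(', 'a' }

Taking the union: FOLLOW(A) = { $, '(', 'a' }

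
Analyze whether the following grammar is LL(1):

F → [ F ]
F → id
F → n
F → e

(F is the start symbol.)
Yes, the grammar is LL(1).

A grammar is LL(1) if for each non-terminal N with multiple productions, the predict sets of those productions are pairwise disjoint, where PREDICT(N → α) = (FIRST(α) \ {ε}) ∪ (FOLLOW(N) if α ⇒* ε).

For F:
  PREDICT(F → '[' F ']') = { '[' }
  PREDICT(F → id) = { 'id' }
  PREDICT(F → n) = { 'n' }
  PREDICT(F → e) = { 'e' }

All predict sets are disjoint. The grammar IS LL(1).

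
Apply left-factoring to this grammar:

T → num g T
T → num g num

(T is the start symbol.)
T → num g T'
T' → T
T' → num

Left-factoring transforms A → αβ₁ | αβ₂ into A → αA' and A' → β₁ | β₂
(α is the longest common prefix among the alternatives). Repeat until
no nonterminal has two alternatives with a common prefix.

Round 1: T has alternatives sharing prefix 'num g'. Introduce T': T → num g T'
  Add: T' → T
  Add: T' → num

No remaining common prefixes — done.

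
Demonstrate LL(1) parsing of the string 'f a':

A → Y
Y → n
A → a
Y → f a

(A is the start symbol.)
Stack is shown with the top on the left.

Stack  Input  Action
--------------------
A $    f a $  output A → Y
Y $    f a $  output Y → f a
f a $  f a $  match 'f'
a $    a $    match 'a'
$      $      accept

The string is accepted.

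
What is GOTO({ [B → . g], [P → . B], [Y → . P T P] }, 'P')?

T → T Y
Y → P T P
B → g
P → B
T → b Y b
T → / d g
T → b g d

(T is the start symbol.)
GOTO(I, 'P') = CLOSURE({ [A → αX.β] : [A → α.Xβ] ∈ I, X = 'P' })

Items with dot before 'P', with the dot advanced:
  [Y → . P T P] → [Y → P . T P]
Closure of the advanced items:
  [Y → P . T P] has the dot before T: add [T → . T Y], [T → . b Y b], [T → . / d g], [T → . b g d]

GOTO = { [T → . / d g], [T → . T Y], [T → . b Y b], [T → . b g d], [Y → P . T P] }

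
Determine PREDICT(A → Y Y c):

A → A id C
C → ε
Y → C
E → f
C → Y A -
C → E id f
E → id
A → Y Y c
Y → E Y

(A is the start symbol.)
{ 'c', 'f', 'id' }

PREDICT(A → Y Y c) = (FIRST(RHS) \ {ε}) ∪ (FOLLOW(A) if ε ∈ FIRST(RHS), i.e. RHS ⇒* ε)
FIRST(Y) = { 'c', 'f', 'id', ε }
FIRST(Y Y c) = { 'c', 'f', 'id' }
ε ∉ FIRST(Y Y c), so FOLLOW(A) is not added.
PREDICT(A → Y Y c) = { 'c', 'f', 'id' }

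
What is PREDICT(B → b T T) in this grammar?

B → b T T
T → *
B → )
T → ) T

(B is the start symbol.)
PREDICT(B → b T T) = (FIRST(RHS) \ {ε}) ∪ (FOLLOW(B) if ε ∈ FIRST(RHS), i.e. RHS ⇒* ε)
FIRST(b T T) = { 'b' }
ε ∉ FIRST(b T T), so FOLLOW(B) is not added.
PREDICT(B → b T T) = { 'b' }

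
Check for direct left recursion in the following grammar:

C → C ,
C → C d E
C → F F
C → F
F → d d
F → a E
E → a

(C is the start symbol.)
Yes, C is left-recursive

Direct left recursion occurs when N → N α for some non-terminal N (the right-hand side begins with the left-hand side itself).

C → C ,: LEFT RECURSIVE (starts with C)
C → C d E: LEFT RECURSIVE (starts with C)
C → F F: starts with F
C → F: starts with F
F → d d: starts with d
F → a E: starts with a
E → a: starts with a

The grammar has direct left recursion on: C.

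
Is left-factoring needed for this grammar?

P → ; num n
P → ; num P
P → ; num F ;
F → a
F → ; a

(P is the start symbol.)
Yes, P has productions with common prefix '; num'

Left-factoring is needed when two productions for the same non-terminal
share a common prefix on the right-hand side.

Productions for P:
  P → ; num n
  P → ; num P
  P → ; num F ;
Productions for F:
  F → a
  F → ; a

Found common prefix '; num' in productions for P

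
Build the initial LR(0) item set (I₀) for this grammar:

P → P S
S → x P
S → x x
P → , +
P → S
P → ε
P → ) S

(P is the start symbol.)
First, augment the grammar with P' → P
I₀ = CLOSURE({ [P' → . P] }):
  [P' → . P] has the dot before P: add [P → . P S], [P → . , +], [P → . S], [P → .], [P → . ) S]
  [P → . S] has the dot before S: add [S → . x P], [S → . x x]
No further items can be added.

I₀ = { [P → . ) S], [P → . , +], [P → . P S], [P → . S], [P → .], [P' → . P], [S → . x P], [S → . x x] }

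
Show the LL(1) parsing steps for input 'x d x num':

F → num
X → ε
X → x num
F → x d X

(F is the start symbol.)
LL(1) parsing maintains a stack (initially the start symbol over $) and the input. At each step: if the stack top is a terminal, match it against the current input token; if it is a non-terminal N, replace it with the RHS of M[N, lookahead] (the unique production whose predict set contains the lookahead).

Stack is shown with the top on the left.

Stack    Input        Action
----------------------------
F $      x d x num $  output F → x d X
x d X $  x d x num $  match 'x'
d X $    d x num $    match 'd'
X $      x num $      output X → x num
x num $  x num $      match 'x'
num $    num $        match 'num'
$        $            accept

The string is accepted.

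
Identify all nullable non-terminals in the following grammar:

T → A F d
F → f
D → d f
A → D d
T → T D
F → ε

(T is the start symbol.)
{ 'F' }

ε-productions: F → ε
So F is immediately nullable.
No further non-terminal can be added: every production for the remaining non-terminals contains a terminal or a non-nullable non-terminal.
Nullable = { 'F' }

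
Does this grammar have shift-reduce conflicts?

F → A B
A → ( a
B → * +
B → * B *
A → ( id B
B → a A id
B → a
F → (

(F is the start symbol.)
Yes — I1: [F → ( .] vs [A → ( . a]; I6: [B → a .] vs [A → . ( a]

A shift-reduce conflict occurs when an LR(0) state has both:
  - a complete (reduce) item [A → α .] (dot at the end), and
  - a shift item [B → β . c γ] (dot before a terminal).

Augment with F' → F and build the canonical LR(0) collection (I0 = CLOSURE({[F' → . F]}), then GOTO on every symbol after a dot until no new states appear). It has 16 states:
  I0: { [A → . ( a], [A → . ( id B], [F → . (], [F → . A B], [F' → . F] }  — shift
  I1: { [A → ( . a], [A → ( . id B], [F → ( .] }  — shift, reduce
  I2: { [B → . * +], [B → . * B *], [B → . a A id], [B → . a], [F → A . B] }  — shift
  I3: { [F' → F .] }  — accept
  I4: { [B → * . +], [B → * . B *], [B → . * +], [B → . * B *], [B → . a A id], [B → . a] }  — shift
  I5: { [F → A B .] }  — reduce
  I6: { [A → . ( a], [A → . ( id B], [B → a . A id], [B → a .] }  — shift, reduce
  I7: { [A → ( . a], [A → ( . id B] }  — shift
  I8: { [B → a A . id] }  — shift
  I9: { [B → a A id .] }  — reduce
  I10: { [A → ( a .] }  — reduce
  I11: { [A → ( id . B], [B → . * +], [B → . * B *], [B → . a A id], [B → . a] }  — shift
  I12: { [A → ( id B .] }  — reduce
  I13: { [B → * + .] }  — reduce
  I14: { [B → * B . *] }  — shift
  I15: { [B → * B * .] }  — reduce

I1 contains reduce item [F → ( .] and shift items [A → ( . a], [A → ( . id B] — shift-reduce conflict.
I6 contains reduce item [B → a .] and shift items [A → . ( a], [A → . ( id B] — shift-reduce conflict.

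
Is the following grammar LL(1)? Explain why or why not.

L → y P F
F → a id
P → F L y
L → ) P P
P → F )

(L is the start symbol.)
A grammar is LL(1) if for each non-terminal N with multiple productions, the predict sets of those productions are pairwise disjoint, where PREDICT(N → α) = (FIRST(α) \ {ε}) ∪ (FOLLOW(N) if α ⇒* ε).

Relevant sets:
  FIRST(F) = { 'a' }

For L:
  PREDICT(L → y P F) = { 'y' }
  PREDICT(L → ')' P P) = { ')' }
For P:
  PREDICT(P → F L y) = { 'a' }
  PREDICT(P → F ')') = { 'a' }
F has a single production, so nothing to check there.

Conflict found: Predict set conflict for P: { 'a' }
The grammar is NOT LL(1).

Answer: No. Predict set conflict for P: { 'a' }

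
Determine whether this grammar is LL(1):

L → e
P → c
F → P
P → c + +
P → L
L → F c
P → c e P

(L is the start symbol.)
No. Predict set conflict for L: { 'e' }

A grammar is LL(1) if for each non-terminal N with multiple productions, the predict sets of those productions are pairwise disjoint, where PREDICT(N → α) = (FIRST(α) \ {ε}) ∪ (FOLLOW(N) if α ⇒* ε).

Relevant sets:
  FIRST(F) = { 'c', 'e' }
  FIRST(L) = { 'c', 'e' }

For L:
  PREDICT(L → e) = { 'e' }
  PREDICT(L → F c) = { 'c', 'e' }
For P:
  PREDICT(P → c) = { 'c' }
  PREDICT(P → c '+' '+') = { 'c' }
  PREDICT(P → L) = { 'c', 'e' }
  PREDICT(P → c e P) = { 'c' }
F has a single production, so nothing to check there.

Conflict found: Predict set conflict for L: { 'e' }
The grammar is NOT LL(1).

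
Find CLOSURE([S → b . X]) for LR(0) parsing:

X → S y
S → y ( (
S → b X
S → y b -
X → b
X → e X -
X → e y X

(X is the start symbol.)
{ [S → . b X], [S → . y ( (], [S → . y b -], [S → b . X], [X → . S y], [X → . b], [X → . e X -], [X → . e y X] }

To compute CLOSURE, for each item [A → α.Bβ] where B is a non-terminal, add [B → .γ] for all productions B → γ; repeat for the newly added items until nothing changes.

Start with: [S → b . X]
  [S → b . X] has the dot before X: add [X → . S y], [X → . b], [X → . e X -], [X → . e y X]
  [X → . S y] has the dot before S: add [S → . y ( (], [S → . b X], [S → . y b -]
No further items can be added.

CLOSURE = { [S → . b X], [S → . y ( (], [S → . y b -], [S → b . X], [X → . S y], [X → . b], [X → . e X -], [X → . e y X] }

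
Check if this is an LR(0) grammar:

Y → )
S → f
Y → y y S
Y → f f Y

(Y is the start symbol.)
Yes, the grammar is LR(0)

A grammar is LR(0) if no state in the canonical LR(0) collection has:
  - both a shift item (dot before a terminal) and a complete item (shift-reduce conflict), or
  - two or more complete items (reduce-reduce conflict; the accept item [Y' → Y .] counts as a complete item here).

Augment with Y' → Y and build the canonical LR(0) collection (I0 = CLOSURE({[Y' → . Y]}), then GOTO on every symbol after a dot until no new states appear). It has 10 states:
  I0: { [Y → . )], [Y → . f f Y], [Y → . y y S], [Y' → . Y] }  — shift
  I1: { [Y → ) .] }  — reduce
  I2: { [Y' → Y .] }  — accept
  I3: { [Y → f . f Y] }  — shift
  I4: { [Y → y . y S] }  — shift
  I5: { [S → . f], [Y → y y . S] }  — shift
  I6: { [Y → y y S .] }  — reduce
  I7: { [S → f .] }  — reduce
  I8: { [Y → . )], [Y → . f f Y], [Y → . y y S], [Y → f f . Y] }  — shift
  I9: { [Y → f f Y .] }  — reduce

Every state is either a pure shift/goto state or contains exactly one complete item and nothing to shift — no conflicts. The grammar is LR(0).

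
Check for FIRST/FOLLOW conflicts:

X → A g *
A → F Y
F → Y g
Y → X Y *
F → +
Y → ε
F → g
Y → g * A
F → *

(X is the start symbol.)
Yes. Y → X Y '*' with FOLLOW(Y) on { '*', 'g' }; Y → g '*' A with FOLLOW(Y) on { 'g' }

A FIRST/FOLLOW conflict occurs when a non-terminal N has a nullable alternative N → β (β ⇒* ε) and another alternative N → α with FIRST(α) ∩ FOLLOW(N) ≠ ∅: on such a lookahead the parser cannot decide between expanding α and letting N vanish via β.

Nullable non-terminals: Y.
FIRST sets used below: FIRST(X) = { '*', '+', 'g' }

Y: nullable alternative(s) Y → ε; FOLLOW(Y) = { '*', 'g' }
  Y → X Y *: FIRST \ {ε} = { '*', '+', 'g' } — overlaps FOLLOW(Y) on { '*', 'g' }: CONFLICT
  Y → ε: FIRST \ {ε} = { } — this is the only nullable alternative, skip
  Y → g * A: FIRST \ {ε} = { 'g' } — overlaps FOLLOW(Y) on { 'g' }: CONFLICT

A, F, X have no nullable alternative, so no FIRST/FOLLOW check is needed there.

So the grammar has 2 FIRST/FOLLOW conflicts (marked CONFLICT above).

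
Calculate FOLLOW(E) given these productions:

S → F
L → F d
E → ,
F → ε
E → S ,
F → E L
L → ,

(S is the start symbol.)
To compute FOLLOW(E), find every occurrence of E on a right-hand side N → α E β: add FIRST(β) \ {ε}, and if β is empty or nullable also add FOLLOW(N). Iterate to a fixed point.

In F → E L: E is followed by L, add FIRST(L) \ {ε} = { ',', 'd' }

Taking the union: FOLLOW(E) = { ',', 'd' }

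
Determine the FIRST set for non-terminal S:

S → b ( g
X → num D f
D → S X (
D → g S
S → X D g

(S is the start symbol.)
FIRST sets of the other non-terminals involved (by the same procedure, iterated to a fixed point):
  FIRST(X) = { 'num' }

From S → b ( g:
  - b is a terminal: add 'b' and stop
From S → X D g:
  - X is a non-terminal: add FIRST(X) \ {ε} = { 'num' }
    X is not nullable, so stop

Collecting: FIRST(S) = { 'b', 'num' }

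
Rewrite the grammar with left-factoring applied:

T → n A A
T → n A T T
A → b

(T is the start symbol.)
T → n A T'
T' → A
T' → T T
A → b

Left-factoring transforms A → αβ₁ | αβ₂ into A → αA' and A' → β₁ | β₂
(α is the longest common prefix among the alternatives). Repeat until
no nonterminal has two alternatives with a common prefix.

Round 1: T has alternatives sharing prefix 'n A'. Introduce T': T → n A T'
  Add: T' → A
  Add: T' → T T

No remaining common prefixes — done.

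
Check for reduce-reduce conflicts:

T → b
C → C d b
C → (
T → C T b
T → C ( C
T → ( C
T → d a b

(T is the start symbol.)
A reduce-reduce conflict occurs when an LR(0) state has two complete items [A → α .] and [B → β .] — both call for a reduction, and with no lookahead the parser cannot choose between them.

Augment with T' → T and build the canonical LR(0) collection (I0 = CLOSURE({[T' → . T]}), then GOTO on every symbol after a dot until no new states appear). It has 17 states:
  I0: { [C → . (], [C → . C d b], [T → . ( C], [T → . C ( C], [T → . C T b], [T → . b], [T → . d a b], [T' → . T] }  — shift
  I1: { [C → ( .], [C → . (], [C → . C d b], [T → ( . C] }  — shift, reduce
  I2: { [C → . (], [C → . C d b], [C → C . d b], [T → . ( C], [T → . C ( C], [T → . C T b], [T → . b], [T → . d a b], [T → C . ( C], [T → C . T b] }  — shift
  I3: { [T' → T .] }  — accept
  I4: { [T → b .] }  — reduce
  I5: { [T → d . a b] }  — shift
  I6: { [T → d a . b] }  — shift
  I7: { [T → d a b .] }  — reduce
  I8: { [C → ( .], [C → . (], [C → . C d b], [T → ( . C], [T → C ( . C] }  — shift, reduce
  I9: { [T → C T . b] }  — shift
  I10: { [C → C d . b], [T → d . a b] }  — shift
  I11: { [C → C d b .] }  — reduce
  I12: { [T → C T b .] }  — reduce
  I13: { [C → ( .] }  — reduce
  I14: { [C → C . d b], [T → ( C .], [T → C ( C .] }  — shift, 2 reduces
  I15: { [C → C d . b] }  — shift
  I16: { [C → C . d b], [T → ( C .] }  — shift, reduce

I14 contains complete items [T → ( C .], [T → C ( C .] — reduce-reduce conflict.

Answer: Yes — I14: [T → ( C .] vs [T → C ( C .]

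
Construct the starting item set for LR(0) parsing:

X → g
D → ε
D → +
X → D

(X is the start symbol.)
{ [D → . +], [D → .], [X → . D], [X → . g], [X' → . X] }

First, augment the grammar with X' → X
I₀ = CLOSURE({ [X' → . X] }):
  [X' → . X] has the dot before X: add [X → . g], [X → . D]
  [X → . D] has the dot before D: add [D → .], [D → . +]
No further items can be added.

I₀ = { [D → . +], [D → .], [X → . D], [X → . g], [X' → . X] }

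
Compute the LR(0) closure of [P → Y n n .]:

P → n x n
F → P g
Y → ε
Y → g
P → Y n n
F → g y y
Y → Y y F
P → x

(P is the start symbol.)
To compute CLOSURE, for each item [A → α.Bβ] where B is a non-terminal, add [B → .γ] for all productions B → γ; repeat for the newly added items until nothing changes.

Start with: [P → Y n n .]
The dot is at the end, so nothing is added.

CLOSURE = { [P → Y n n .] }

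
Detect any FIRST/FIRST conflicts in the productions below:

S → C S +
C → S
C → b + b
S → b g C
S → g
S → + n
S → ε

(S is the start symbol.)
FIRST sets of the non-terminals at (or reachable through a nullable prefix from) the front of some alternative:
  FIRST(C) = { '+', 'b', 'g', ε }
  FIRST(S) = { '+', 'b', 'g', ε }

Productions for S:
  S → C S +: FIRST = { '+', 'b', 'g' }
  S → b g C: FIRST = { 'b' }
  S → g: FIRST = { 'g' }
  S → + n: FIRST = { '+' }
  S → ε: FIRST = { ε }
Productions for C:
  C → S: FIRST = { '+', 'b', 'g', ε }
  C → b + b: FIRST = { 'b' }

Conflict for S: S → C S + and S → b g C
  Overlap: { 'b' }
Conflict for S: S → C S + and S → g
  Overlap: { 'g' }
Conflict for S: S → C S + and S → + n
  Overlap: { '+' }
Conflict for C: C → S and C → b + b
  Overlap: { 'b' }

Answer: Yes. S → C S '+' / S → b g C on { 'b' }; S → C S '+' / S → g on { 'g' }; S → C S '+' / S → '+' n on { '+' }; C → S / C → b '+' b on { 'b' }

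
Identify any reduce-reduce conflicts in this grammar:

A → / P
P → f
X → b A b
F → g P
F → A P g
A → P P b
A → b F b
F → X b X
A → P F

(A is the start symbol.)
A reduce-reduce conflict occurs when an LR(0) state has two complete items [A → α .] and [B → β .] — both call for a reduction, and with no lookahead the parser cannot choose between them.

Augment with A' → A and build the canonical LR(0) collection (I0 = CLOSURE({[A' → . A]}), then GOTO on every symbol after a dot until no new states appear). It has 25 states:
  I0: { [A → . / P], [A → . P F], [A → . P P b], [A → . b F b], [A' → . A], [P → . f] }  — shift
  I1: { [A → / . P], [P → . f] }  — shift
  I2: { [A' → A .] }  — accept
  I3: { [A → . / P], [A → . P F], [A → . P P b], [A → . b F b], [A → P . F], [A → P . P b], [F → . A P g], [F → . X b X], [F → . g P], [P → . f], [X → . b A b] }  — shift
  I4: { [A → . / P], [A → . P F], [A → . P P b], [A → . b F b], [A → b . F b], [F → . A P g], [F → . X b X], [F → . g P], [P → . f], [X → . b A b] }  — shift
  I5: { [P → f .] }  — reduce
  I6: { [F → A . P g], [P → . f] }  — shift
  I7: { [A → b F . b] }  — shift
  I8: { [F → X . b X] }  — shift
  I9: { [A → . / P], [A → . P F], [A → . P P b], [A → . b F b], [A → b . F b], [F → . A P g], [F → . X b X], [F → . g P], [P → . f], [X → . b A b], [X → b . A b] }  — shift
  I10: { [F → g . P], [P → . f] }  — shift
  I11: { [F → g P .] }  — reduce
  I12: { [F → A . P g], [P → . f], [X → b A . b] }  — shift
  I13: { [F → A P . g] }  — shift
  I14: { [X → b A b .] }  — reduce
  I15: { [F → A P g .] }  — reduce
  I16: { [F → X b . X], [X → . b A b] }  — shift
  I17: { [F → X b X .] }  — reduce
  I18: { [A → . / P], [A → . P F], [A → . P P b], [A → . b F b], [P → . f], [X → b . A b] }  — shift
  I19: { [X → b A . b] }  — shift
  I20: { [A → b F b .] }  — reduce
  I21: { [A → P F .] }  — reduce
  I22: { [A → . / P], [A → . P F], [A → . P P b], [A → . b F b], [A → P . F], [A → P . P b], [A → P P . b], [F → . A P g], [F → . X b X], [F → . g P], [P → . f], [X → . b A b] }  — shift
  I23: { [A → . / P], [A → . P F], [A → . P P b], [A → . b F b], [A → P P b .], [A → b . F b], [F → . A P g], [F → . X b X], [F → . g P], [P → . f], [X → . b A b], [X → b . A b] }  — shift, reduce
  I24: { [A → / P .] }  — reduce

No state contains more than one complete item.

Answer: No reduce-reduce conflicts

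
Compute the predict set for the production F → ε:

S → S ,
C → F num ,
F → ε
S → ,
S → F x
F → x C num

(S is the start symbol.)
PREDICT(F → ε) = (FIRST(RHS) \ {ε}) ∪ (FOLLOW(F) if ε ∈ FIRST(RHS), i.e. RHS ⇒* ε)
The right-hand side is ε (FIRST(ε) = { ε }), so the predict set is FOLLOW(F) = { 'num', 'x' }
PREDICT(F → ε) = { 'num', 'x' }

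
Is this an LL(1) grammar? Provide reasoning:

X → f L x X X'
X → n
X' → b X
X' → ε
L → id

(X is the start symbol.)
No. Predict set conflict for X': { 'b' }

Relevant sets:
  FOLLOW(X') = { $, 'b' }

For X:
  PREDICT(X → f L x X X') = { 'f' }
  PREDICT(X → n) = { 'n' }
For X':
  PREDICT(X' → b X) = { 'b' }
  PREDICT(X' → ε) = { $, 'b' }
L has a single production, so nothing to check there.

Conflict found: Predict set conflict for X': { 'b' }
The grammar is NOT LL(1).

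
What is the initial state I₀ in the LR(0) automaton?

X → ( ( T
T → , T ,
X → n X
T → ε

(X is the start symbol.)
First, augment the grammar with X' → X
I₀ = CLOSURE({ [X' → . X] }):
  [X' → . X] has the dot before X: add [X → . ( ( T], [X → . n X]
No further items can be added.

I₀ = { [X → . ( ( T], [X → . n X], [X' → . X] }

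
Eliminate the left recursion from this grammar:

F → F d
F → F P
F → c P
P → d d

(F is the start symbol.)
F is directly left-recursive. The standard transformation for
  A → A α₁ | ... | A α_m | β₁ | ... | β_n
is
  A  → β₁ A' | ... | β_n A'
  A' → α₁ A' | ... | α_m A' | ε

F → c P becomes F → c P F'
F → F d becomes F' → d F'
F → F P becomes F' → P F'
Add F' → ε

Productions for other non-terminals are unchanged:
  P → d d

Resulting grammar:
F → c P F'
F' → d F'
F' → P F'
F' → ε
P → d d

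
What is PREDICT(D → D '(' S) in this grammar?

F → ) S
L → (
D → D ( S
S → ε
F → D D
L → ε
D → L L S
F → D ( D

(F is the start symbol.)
{ '(' }

PREDICT(D → D '(' S) = (FIRST(RHS) \ {ε}) ∪ (FOLLOW(D) if ε ∈ FIRST(RHS), i.e. RHS ⇒* ε)
FIRST(D) = { '(', ε }
FIRST(D '(' S) = { '(' }
ε ∉ FIRST(D '(' S), so FOLLOW(D) is not added.
PREDICT(D → D '(' S) = { '(' }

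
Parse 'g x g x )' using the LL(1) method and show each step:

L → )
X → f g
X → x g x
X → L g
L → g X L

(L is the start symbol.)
LL(1) parsing maintains a stack (initially the start symbol over $) and the input. At each step: if the stack top is a terminal, match it against the current input token; if it is a non-terminal N, replace it with the RHS of M[N, lookahead] (the unique production whose predict set contains the lookahead).

Stack is shown with the top on the left.

Stack      Input        Action
------------------------------
L $        g x g x ) $  output L → g X L
g X L $    g x g x ) $  match 'g'
X L $      x g x ) $    output X → x g x
x g x L $  x g x ) $    match 'x'
g x L $    g x ) $      match 'g'
x L $      x ) $        match 'x'
L $        ) $          output L → )
) $        ) $          match ')'
$          $            accept

The string is accepted.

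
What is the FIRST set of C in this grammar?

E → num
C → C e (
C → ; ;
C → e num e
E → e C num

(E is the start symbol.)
{ ';', 'e' }

From C → C e (:
  - C is the symbol being defined: contributes nothing new
    C is not nullable, so stop
From C → ; ;:
  - ';' is a terminal: add ';' and stop
From C → e num e:
  - e is a terminal: add 'e' and stop

Collecting: FIRST(C) = { ';', 'e' }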